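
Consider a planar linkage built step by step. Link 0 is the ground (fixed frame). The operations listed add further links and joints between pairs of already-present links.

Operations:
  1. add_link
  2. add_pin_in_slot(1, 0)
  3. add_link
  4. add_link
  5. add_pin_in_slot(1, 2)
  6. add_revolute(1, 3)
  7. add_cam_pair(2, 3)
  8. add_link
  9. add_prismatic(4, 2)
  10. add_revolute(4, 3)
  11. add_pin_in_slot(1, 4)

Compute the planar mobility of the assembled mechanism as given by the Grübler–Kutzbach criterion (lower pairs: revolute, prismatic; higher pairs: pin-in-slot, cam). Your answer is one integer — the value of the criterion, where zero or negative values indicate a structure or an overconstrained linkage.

M = 2

ground; <1,0,0>
#1 <2,0,0>
PS:1↔0 J2 <2,0,1>
#2 <3,0,1>
#3 <4,0,1>
PS:1↔2 J2 <4,0,2>
R:1↔3 J1 <4,1,2>
C:2↔3 J2 <4,1,3>
#4 <5,1,3>
P:4↔2 J1 <5,2,3>
R:4↔3 J1 <5,3,3>
PS:1↔4 J2 <5,3,4>
3×4 − 2×3 − 1×4 = 2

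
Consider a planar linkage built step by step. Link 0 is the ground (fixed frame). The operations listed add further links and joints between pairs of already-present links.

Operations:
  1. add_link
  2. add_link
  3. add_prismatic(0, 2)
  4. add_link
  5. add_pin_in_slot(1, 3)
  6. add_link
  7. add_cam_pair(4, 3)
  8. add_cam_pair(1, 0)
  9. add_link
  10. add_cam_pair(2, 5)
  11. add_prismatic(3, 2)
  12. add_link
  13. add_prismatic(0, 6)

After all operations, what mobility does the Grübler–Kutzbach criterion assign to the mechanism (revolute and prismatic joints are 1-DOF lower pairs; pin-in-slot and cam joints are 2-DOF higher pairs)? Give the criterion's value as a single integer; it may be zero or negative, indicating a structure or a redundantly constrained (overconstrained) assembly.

M = 8

link 0 = ground. State L|J1|J2 = 1|0|0
+link1  2|0|0
+link2  3|0|0
P(0,2) f=1→J1  3|1|0
+link3  4|1|0
PS(1,3) f=2→J2  4|1|1
+link4  5|1|1
C(4,3) f=2→J2  5|1|2
C(1,0) f=2→J2  5|1|3
+link5  6|1|3
C(2,5) f=2→J2  6|1|4
P(3,2) f=1→J1  6|2|4
+link6  7|2|4
P(0,6) f=1→J1  7|3|4
M = 3(7−1)−2·3−4 = 18−6−4 = 8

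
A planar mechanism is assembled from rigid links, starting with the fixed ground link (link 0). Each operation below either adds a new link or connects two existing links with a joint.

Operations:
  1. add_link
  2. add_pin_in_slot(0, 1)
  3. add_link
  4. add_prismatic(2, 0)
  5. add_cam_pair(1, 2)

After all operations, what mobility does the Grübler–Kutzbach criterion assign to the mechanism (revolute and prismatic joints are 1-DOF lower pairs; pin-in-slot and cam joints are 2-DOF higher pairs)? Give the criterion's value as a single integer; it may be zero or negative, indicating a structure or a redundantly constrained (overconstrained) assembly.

M = 2

ground; <1,0,0>
#1 <2,0,0>
PS:0↔1 J2 <2,0,1>
#2 <3,0,1>
P:2↔0 J1 <3,1,1>
C:1↔2 J2 <3,1,2>
3×2 − 2×1 − 1×2 = 2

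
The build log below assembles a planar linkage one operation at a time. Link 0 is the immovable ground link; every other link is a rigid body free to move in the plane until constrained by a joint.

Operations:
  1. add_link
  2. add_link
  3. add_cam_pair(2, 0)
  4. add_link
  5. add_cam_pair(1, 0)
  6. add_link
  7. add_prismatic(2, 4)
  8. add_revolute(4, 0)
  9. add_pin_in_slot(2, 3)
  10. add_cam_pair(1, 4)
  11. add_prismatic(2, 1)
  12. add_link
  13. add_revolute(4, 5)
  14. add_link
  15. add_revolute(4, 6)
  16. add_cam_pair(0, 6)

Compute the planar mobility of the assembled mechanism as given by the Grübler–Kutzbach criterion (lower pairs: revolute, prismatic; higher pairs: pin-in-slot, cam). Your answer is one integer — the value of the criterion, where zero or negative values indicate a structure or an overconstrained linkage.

link 0 = ground. State L|J1|J2 = 1|0|0
+link1  2|0|0
+link2  3|0|0
C(2,0) f=2→J2  3|0|1
+link3  4|0|1
C(1,0) f=2→J2  4|0|2
+link4  5|0|2
P(2,4) f=1→J1  5|1|2
R(4,0) f=1→J1  5|2|2
PS(2,3) f=2→J2  5|2|3
C(1,4) f=2→J2  5|2|4
P(2,1) f=1→J1  5|3|4
+link5  6|3|4
R(4,5) f=1→J1  6|4|4
+link6  7|4|4
R(4,6) f=1→J1  7|5|4
C(0,6) f=2→J2  7|5|5
M = 3(7−1)−2·5−5 = 18−10−5 = 3

M = 3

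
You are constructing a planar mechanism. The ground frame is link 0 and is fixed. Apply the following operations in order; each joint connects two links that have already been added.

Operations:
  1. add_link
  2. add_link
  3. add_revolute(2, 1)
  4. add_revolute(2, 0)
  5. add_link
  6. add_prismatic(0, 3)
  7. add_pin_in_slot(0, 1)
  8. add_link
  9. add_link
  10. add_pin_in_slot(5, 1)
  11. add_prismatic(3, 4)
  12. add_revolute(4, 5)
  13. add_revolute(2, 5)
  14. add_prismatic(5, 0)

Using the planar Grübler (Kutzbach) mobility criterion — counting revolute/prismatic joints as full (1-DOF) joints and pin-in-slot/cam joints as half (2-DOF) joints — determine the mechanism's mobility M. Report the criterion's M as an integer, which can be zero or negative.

ground; <1,0,0>
#1 <2,0,0>
#2 <3,0,0>
R:2↔1 J1 <3,1,0>
R:2↔0 J1 <3,2,0>
#3 <4,2,0>
P:0↔3 J1 <4,3,0>
PS:0↔1 J2 <4,3,1>
#4 <5,3,1>
#5 <6,3,1>
PS:5↔1 J2 <6,3,2>
P:3↔4 J1 <6,4,2>
R:4↔5 J1 <6,5,2>
R:2↔5 J1 <6,6,2>
P:5↔0 J1 <6,7,2>
3×5 − 2×7 − 1×2 = -1

M = -1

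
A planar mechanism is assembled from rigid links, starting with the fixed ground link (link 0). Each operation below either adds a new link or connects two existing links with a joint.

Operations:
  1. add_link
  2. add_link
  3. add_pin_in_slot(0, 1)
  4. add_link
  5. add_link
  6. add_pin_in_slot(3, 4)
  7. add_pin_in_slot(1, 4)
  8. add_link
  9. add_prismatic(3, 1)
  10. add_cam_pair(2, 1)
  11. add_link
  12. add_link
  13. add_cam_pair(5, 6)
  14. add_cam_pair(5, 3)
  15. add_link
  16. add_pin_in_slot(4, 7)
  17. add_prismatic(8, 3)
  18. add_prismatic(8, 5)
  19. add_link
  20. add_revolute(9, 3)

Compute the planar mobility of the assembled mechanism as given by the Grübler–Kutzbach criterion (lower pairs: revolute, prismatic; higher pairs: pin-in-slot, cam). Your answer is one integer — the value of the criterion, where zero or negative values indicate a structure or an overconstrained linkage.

M = 12

L=1 J1=0 J2=0
add link → L=2 J1=0 J2=0
add link → L=3 J1=0 J2=0
PS@0,1 dof=2 J2 → L=3 J1=0 J2=1
add link → L=4 J1=0 J2=1
add link → L=5 J1=0 J2=1
PS@3,4 dof=2 J2 → L=5 J1=0 J2=2
PS@1,4 dof=2 J2 → L=5 J1=0 J2=3
add link → L=6 J1=0 J2=3
P@3,1 dof=1 J1 → L=6 J1=1 J2=3
C@2,1 dof=2 J2 → L=6 J1=1 J2=4
add link → L=7 J1=1 J2=4
add link → L=8 J1=1 J2=4
C@5,6 dof=2 J2 → L=8 J1=1 J2=5
C@5,3 dof=2 J2 → L=8 J1=1 J2=6
add link → L=9 J1=1 J2=6
PS@4,7 dof=2 J2 → L=9 J1=1 J2=7
P@8,3 dof=1 J1 → L=9 J1=2 J2=7
P@8,5 dof=1 J1 → L=9 J1=3 J2=7
add link → L=10 J1=3 J2=7
R@9,3 dof=1 J1 → L=10 J1=4 J2=7
M=3(L−1)−2J1−J2=3·9−2·4−7=12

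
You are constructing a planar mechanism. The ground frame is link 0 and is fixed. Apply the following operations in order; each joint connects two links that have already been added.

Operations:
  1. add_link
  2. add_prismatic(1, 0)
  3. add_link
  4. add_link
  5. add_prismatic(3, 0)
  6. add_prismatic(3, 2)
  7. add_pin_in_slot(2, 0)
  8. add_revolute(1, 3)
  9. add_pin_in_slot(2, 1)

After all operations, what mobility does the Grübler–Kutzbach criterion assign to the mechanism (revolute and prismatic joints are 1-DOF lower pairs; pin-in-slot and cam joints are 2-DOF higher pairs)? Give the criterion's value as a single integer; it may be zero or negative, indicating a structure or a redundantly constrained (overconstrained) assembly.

M = -1

[1;0;0] (link 0 is ground)
L+ [2;0;0]
P(1,0)∈J1 [2;1;0]
L+ [3;1;0]
L+ [4;1;0]
P(3,0)∈J1 [4;2;0]
P(3,2)∈J1 [4;3;0]
PS(2,0)∈J2 [4;3;1]
R(1,3)∈J1 [4;4;1]
PS(2,1)∈J2 [4;4;2]
mobility = 9 − 8 − 2 = -1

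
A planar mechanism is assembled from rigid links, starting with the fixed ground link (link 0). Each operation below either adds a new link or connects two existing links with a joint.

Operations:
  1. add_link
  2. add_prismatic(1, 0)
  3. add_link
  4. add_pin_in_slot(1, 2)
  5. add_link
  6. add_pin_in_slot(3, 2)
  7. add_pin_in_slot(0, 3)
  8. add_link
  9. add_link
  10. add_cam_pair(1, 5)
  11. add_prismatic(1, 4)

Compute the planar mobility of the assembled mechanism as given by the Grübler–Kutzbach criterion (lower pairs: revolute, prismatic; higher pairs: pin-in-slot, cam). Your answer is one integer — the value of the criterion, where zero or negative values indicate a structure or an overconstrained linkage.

M = 7

link 0 = ground. State L|J1|J2 = 1|0|0
+link1  2|0|0
P(1,0) f=1→J1  2|1|0
+link2  3|1|0
PS(1,2) f=2→J2  3|1|1
+link3  4|1|1
PS(3,2) f=2→J2  4|1|2
PS(0,3) f=2→J2  4|1|3
+link4  5|1|3
+link5  6|1|3
C(1,5) f=2→J2  6|1|4
P(1,4) f=1→J1  6|2|4
M = 3(6−1)−2·2−4 = 15−4−4 = 7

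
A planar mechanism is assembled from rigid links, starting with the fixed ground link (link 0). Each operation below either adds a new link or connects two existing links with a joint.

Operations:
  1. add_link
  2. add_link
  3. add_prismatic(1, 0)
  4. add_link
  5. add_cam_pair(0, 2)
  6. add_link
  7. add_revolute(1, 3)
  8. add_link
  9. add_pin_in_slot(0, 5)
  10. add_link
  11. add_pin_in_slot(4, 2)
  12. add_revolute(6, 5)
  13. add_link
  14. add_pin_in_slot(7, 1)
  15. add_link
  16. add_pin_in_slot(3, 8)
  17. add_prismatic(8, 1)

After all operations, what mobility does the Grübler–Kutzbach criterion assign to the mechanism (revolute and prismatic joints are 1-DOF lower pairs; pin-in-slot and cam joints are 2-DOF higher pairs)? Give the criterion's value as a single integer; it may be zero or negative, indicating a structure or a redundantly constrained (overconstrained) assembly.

M = 11

ground; <1,0,0>
#1 <2,0,0>
#2 <3,0,0>
P:1↔0 J1 <3,1,0>
#3 <4,1,0>
C:0↔2 J2 <4,1,1>
#4 <5,1,1>
R:1↔3 J1 <5,2,1>
#5 <6,2,1>
PS:0↔5 J2 <6,2,2>
#6 <7,2,2>
PS:4↔2 J2 <7,2,3>
R:6↔5 J1 <7,3,3>
#7 <8,3,3>
PS:7↔1 J2 <8,3,4>
#8 <9,3,4>
PS:3↔8 J2 <9,3,5>
P:8↔1 J1 <9,4,5>
3×8 − 2×4 − 1×5 = 11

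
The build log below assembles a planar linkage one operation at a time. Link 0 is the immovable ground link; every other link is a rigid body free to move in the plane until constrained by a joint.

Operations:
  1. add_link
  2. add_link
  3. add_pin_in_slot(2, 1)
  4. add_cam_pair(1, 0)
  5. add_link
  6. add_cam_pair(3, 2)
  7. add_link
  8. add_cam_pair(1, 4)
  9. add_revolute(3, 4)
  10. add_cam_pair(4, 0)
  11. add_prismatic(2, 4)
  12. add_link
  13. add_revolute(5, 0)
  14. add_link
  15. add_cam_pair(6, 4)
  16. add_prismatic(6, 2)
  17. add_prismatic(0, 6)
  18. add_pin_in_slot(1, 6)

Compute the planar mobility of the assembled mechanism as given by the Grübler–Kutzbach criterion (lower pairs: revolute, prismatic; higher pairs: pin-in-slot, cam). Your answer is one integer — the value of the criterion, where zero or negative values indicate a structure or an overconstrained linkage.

[1;0;0] (link 0 is ground)
L+ [2;0;0]
L+ [3;0;0]
PS(2,1)∈J2 [3;0;1]
C(1,0)∈J2 [3;0;2]
L+ [4;0;2]
C(3,2)∈J2 [4;0;3]
L+ [5;0;3]
C(1,4)∈J2 [5;0;4]
R(3,4)∈J1 [5;1;4]
C(4,0)∈J2 [5;1;5]
P(2,4)∈J1 [5;2;5]
L+ [6;2;5]
R(5,0)∈J1 [6;3;5]
L+ [7;3;5]
C(6,4)∈J2 [7;3;6]
P(6,2)∈J1 [7;4;6]
P(0,6)∈J1 [7;5;6]
PS(1,6)∈J2 [7;5;7]
mobility = 18 − 10 − 7 = 1

M = 1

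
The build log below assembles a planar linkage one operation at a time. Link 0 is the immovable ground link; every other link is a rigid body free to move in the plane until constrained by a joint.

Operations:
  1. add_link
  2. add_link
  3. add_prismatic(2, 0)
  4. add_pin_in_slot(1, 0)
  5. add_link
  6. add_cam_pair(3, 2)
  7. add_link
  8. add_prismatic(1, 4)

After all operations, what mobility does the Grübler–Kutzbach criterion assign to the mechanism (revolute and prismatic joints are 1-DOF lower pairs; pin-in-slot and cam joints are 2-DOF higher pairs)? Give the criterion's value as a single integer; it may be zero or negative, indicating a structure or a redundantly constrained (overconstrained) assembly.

M = 6

[1;0;0] (link 0 is ground)
L+ [2;0;0]
L+ [3;0;0]
P(2,0)∈J1 [3;1;0]
PS(1,0)∈J2 [3;1;1]
L+ [4;1;1]
C(3,2)∈J2 [4;1;2]
L+ [5;1;2]
P(1,4)∈J1 [5;2;2]
mobility = 12 − 4 − 2 = 6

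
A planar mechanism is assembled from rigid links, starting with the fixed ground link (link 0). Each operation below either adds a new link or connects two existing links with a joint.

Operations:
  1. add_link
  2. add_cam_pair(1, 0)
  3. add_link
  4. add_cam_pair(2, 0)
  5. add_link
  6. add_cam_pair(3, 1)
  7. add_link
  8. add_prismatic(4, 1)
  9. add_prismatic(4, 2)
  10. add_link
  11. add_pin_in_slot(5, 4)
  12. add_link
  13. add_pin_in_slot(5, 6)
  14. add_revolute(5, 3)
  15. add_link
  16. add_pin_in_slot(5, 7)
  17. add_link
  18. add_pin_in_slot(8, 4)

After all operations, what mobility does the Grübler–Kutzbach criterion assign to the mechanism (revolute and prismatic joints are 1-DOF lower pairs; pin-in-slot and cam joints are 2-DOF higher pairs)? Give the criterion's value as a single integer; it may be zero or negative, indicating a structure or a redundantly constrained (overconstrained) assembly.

M = 11

(L,J1,J2)=(1,0,0); link0 fixed
link1: (2,0,0)
C 1-0 [J2]: (2,0,1)
link2: (3,0,1)
C 2-0 [J2]: (3,0,2)
link3: (4,0,2)
C 3-1 [J2]: (4,0,3)
link4: (5,0,3)
P 4-1 [J1]: (5,1,3)
P 4-2 [J1]: (5,2,3)
link5: (6,2,3)
PS 5-4 [J2]: (6,2,4)
link6: (7,2,4)
PS 5-6 [J2]: (7,2,5)
R 5-3 [J1]: (7,3,5)
link7: (8,3,5)
PS 5-7 [J2]: (8,3,6)
link8: (9,3,6)
PS 8-4 [J2]: (9,3,7)
Grübler: 3·8 − 2·3 − 7 = 11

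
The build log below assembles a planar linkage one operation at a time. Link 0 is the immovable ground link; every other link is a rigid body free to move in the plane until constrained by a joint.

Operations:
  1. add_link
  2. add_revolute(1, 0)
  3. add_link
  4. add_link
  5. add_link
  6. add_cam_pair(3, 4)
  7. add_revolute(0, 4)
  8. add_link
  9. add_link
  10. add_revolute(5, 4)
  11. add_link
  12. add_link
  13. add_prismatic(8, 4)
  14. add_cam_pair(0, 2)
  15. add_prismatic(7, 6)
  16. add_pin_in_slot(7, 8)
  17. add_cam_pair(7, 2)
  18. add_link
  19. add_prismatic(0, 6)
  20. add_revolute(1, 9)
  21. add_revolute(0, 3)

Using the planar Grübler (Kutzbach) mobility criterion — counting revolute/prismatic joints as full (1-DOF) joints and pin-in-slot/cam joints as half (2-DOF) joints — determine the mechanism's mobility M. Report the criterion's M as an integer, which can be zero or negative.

M = 7

link 0 = ground. State L|J1|J2 = 1|0|0
+link1  2|0|0
R(1,0) f=1→J1  2|1|0
+link2  3|1|0
+link3  4|1|0
+link4  5|1|0
C(3,4) f=2→J2  5|1|1
R(0,4) f=1→J1  5|2|1
+link5  6|2|1
+link6  7|2|1
R(5,4) f=1→J1  7|3|1
+link7  8|3|1
+link8  9|3|1
P(8,4) f=1→J1  9|4|1
C(0,2) f=2→J2  9|4|2
P(7,6) f=1→J1  9|5|2
PS(7,8) f=2→J2  9|5|3
C(7,2) f=2→J2  9|5|4
+link9  10|5|4
P(0,6) f=1→J1  10|6|4
R(1,9) f=1→J1  10|7|4
R(0,3) f=1→J1  10|8|4
M = 3(10−1)−2·8−4 = 27−16−4 = 7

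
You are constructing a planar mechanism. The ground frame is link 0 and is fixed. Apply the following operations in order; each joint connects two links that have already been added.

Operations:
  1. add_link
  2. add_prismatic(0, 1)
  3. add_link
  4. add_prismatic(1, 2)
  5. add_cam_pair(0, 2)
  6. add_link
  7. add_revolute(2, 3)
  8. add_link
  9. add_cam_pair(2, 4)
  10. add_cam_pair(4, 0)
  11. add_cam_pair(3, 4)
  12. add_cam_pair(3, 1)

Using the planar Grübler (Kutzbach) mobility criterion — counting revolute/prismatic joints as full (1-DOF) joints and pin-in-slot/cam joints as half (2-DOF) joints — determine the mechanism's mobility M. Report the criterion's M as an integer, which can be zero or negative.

M = 1

ground; <1,0,0>
#1 <2,0,0>
P:0↔1 J1 <2,1,0>
#2 <3,1,0>
P:1↔2 J1 <3,2,0>
C:0↔2 J2 <3,2,1>
#3 <4,2,1>
R:2↔3 J1 <4,3,1>
#4 <5,3,1>
C:2↔4 J2 <5,3,2>
C:4↔0 J2 <5,3,3>
C:3↔4 J2 <5,3,4>
C:3↔1 J2 <5,3,5>
3×4 − 2×3 − 1×5 = 1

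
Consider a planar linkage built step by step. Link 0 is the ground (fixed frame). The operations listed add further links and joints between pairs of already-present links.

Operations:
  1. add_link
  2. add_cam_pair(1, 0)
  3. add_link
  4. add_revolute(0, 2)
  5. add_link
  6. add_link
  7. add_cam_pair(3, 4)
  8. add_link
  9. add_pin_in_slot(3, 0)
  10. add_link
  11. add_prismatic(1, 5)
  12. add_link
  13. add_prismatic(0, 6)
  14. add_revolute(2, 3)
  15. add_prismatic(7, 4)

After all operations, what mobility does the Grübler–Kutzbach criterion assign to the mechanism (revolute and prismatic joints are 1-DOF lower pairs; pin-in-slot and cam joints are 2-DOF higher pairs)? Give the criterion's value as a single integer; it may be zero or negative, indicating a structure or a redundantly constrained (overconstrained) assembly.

(L,J1,J2)=(1,0,0); link0 fixed
link1: (2,0,0)
C 1-0 [J2]: (2,0,1)
link2: (3,0,1)
R 0-2 [J1]: (3,1,1)
link3: (4,1,1)
link4: (5,1,1)
C 3-4 [J2]: (5,1,2)
link5: (6,1,2)
PS 3-0 [J2]: (6,1,3)
link6: (7,1,3)
P 1-5 [J1]: (7,2,3)
link7: (8,2,3)
P 0-6 [J1]: (8,3,3)
R 2-3 [J1]: (8,4,3)
P 7-4 [J1]: (8,5,3)
Grübler: 3·7 − 2·5 − 3 = 8

M = 8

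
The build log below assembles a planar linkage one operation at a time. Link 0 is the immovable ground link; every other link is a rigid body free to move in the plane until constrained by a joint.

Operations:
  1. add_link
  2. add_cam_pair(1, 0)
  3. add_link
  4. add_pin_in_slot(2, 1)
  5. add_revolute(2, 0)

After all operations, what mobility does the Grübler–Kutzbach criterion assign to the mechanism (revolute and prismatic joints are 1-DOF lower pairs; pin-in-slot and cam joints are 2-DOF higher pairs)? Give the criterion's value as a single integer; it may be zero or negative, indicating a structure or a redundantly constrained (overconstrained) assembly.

[1;0;0] (link 0 is ground)
L+ [2;0;0]
C(1,0)∈J2 [2;0;1]
L+ [3;0;1]
PS(2,1)∈J2 [3;0;2]
R(2,0)∈J1 [3;1;2]
mobility = 6 − 2 − 2 = 2

M = 2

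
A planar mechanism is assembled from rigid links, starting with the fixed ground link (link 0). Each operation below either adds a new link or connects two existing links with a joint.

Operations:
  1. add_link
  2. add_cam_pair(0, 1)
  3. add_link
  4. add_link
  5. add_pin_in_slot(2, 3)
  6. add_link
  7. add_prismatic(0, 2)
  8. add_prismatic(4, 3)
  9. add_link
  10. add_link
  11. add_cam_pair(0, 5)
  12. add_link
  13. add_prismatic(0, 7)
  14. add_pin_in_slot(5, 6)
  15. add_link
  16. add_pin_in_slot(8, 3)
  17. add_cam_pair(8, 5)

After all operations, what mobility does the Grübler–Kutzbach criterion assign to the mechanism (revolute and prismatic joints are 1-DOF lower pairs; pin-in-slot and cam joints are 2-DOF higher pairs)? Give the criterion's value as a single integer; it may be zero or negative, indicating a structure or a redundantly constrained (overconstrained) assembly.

M = 12

L=1 J1=0 J2=0
add link → L=2 J1=0 J2=0
C@0,1 dof=2 J2 → L=2 J1=0 J2=1
add link → L=3 J1=0 J2=1
add link → L=4 J1=0 J2=1
PS@2,3 dof=2 J2 → L=4 J1=0 J2=2
add link → L=5 J1=0 J2=2
P@0,2 dof=1 J1 → L=5 J1=1 J2=2
P@4,3 dof=1 J1 → L=5 J1=2 J2=2
add link → L=6 J1=2 J2=2
add link → L=7 J1=2 J2=2
C@0,5 dof=2 J2 → L=7 J1=2 J2=3
add link → L=8 J1=2 J2=3
P@0,7 dof=1 J1 → L=8 J1=3 J2=3
PS@5,6 dof=2 J2 → L=8 J1=3 J2=4
add link → L=9 J1=3 J2=4
PS@8,3 dof=2 J2 → L=9 J1=3 J2=5
C@8,5 dof=2 J2 → L=9 J1=3 J2=6
M=3(L−1)−2J1−J2=3·8−2·3−6=12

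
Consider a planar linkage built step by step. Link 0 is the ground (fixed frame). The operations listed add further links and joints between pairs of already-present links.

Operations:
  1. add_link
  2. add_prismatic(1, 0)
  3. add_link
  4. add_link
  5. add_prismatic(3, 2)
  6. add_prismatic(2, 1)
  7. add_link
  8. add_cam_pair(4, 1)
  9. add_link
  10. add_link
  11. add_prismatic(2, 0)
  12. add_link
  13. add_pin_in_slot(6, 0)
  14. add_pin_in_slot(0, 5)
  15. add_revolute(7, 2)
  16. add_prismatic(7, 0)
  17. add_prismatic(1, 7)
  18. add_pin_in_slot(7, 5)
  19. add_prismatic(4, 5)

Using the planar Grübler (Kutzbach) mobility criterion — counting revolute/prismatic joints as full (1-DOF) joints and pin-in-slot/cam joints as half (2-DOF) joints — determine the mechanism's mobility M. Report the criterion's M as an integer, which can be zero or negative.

M = 1

link 0 = ground. State L|J1|J2 = 1|0|0
+link1  2|0|0
P(1,0) f=1→J1  2|1|0
+link2  3|1|0
+link3  4|1|0
P(3,2) f=1→J1  4|2|0
P(2,1) f=1→J1  4|3|0
+link4  5|3|0
C(4,1) f=2→J2  5|3|1
+link5  6|3|1
+link6  7|3|1
P(2,0) f=1→J1  7|4|1
+link7  8|4|1
PS(6,0) f=2→J2  8|4|2
PS(0,5) f=2→J2  8|4|3
R(7,2) f=1→J1  8|5|3
P(7,0) f=1→J1  8|6|3
P(1,7) f=1→J1  8|7|3
PS(7,5) f=2→J2  8|7|4
P(4,5) f=1→J1  8|8|4
M = 3(8−1)−2·8−4 = 21−16−4 = 1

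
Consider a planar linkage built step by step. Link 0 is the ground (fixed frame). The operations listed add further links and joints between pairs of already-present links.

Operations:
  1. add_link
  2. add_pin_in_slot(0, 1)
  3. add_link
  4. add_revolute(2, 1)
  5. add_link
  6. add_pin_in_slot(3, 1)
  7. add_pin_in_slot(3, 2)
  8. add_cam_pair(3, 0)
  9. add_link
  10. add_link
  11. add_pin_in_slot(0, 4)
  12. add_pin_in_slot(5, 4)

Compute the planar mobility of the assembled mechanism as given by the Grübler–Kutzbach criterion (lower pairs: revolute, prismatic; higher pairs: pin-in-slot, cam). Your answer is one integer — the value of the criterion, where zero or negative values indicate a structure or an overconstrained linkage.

L=1 J1=0 J2=0
add link → L=2 J1=0 J2=0
PS@0,1 dof=2 J2 → L=2 J1=0 J2=1
add link → L=3 J1=0 J2=1
R@2,1 dof=1 J1 → L=3 J1=1 J2=1
add link → L=4 J1=1 J2=1
PS@3,1 dof=2 J2 → L=4 J1=1 J2=2
PS@3,2 dof=2 J2 → L=4 J1=1 J2=3
C@3,0 dof=2 J2 → L=4 J1=1 J2=4
add link → L=5 J1=1 J2=4
add link → L=6 J1=1 J2=4
PS@0,4 dof=2 J2 → L=6 J1=1 J2=5
PS@5,4 dof=2 J2 → L=6 J1=1 J2=6
M=3(L−1)−2J1−J2=3·5−2·1−6=7

M = 7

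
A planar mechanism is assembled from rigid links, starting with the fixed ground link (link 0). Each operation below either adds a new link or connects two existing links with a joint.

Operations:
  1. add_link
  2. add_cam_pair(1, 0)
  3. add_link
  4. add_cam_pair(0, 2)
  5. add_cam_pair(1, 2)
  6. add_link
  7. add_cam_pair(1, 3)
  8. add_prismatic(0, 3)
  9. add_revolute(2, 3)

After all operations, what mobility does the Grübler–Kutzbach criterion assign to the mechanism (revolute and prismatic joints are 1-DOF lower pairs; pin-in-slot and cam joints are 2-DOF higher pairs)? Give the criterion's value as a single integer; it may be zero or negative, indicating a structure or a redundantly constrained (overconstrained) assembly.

M = 1

[1;0;0] (link 0 is ground)
L+ [2;0;0]
C(1,0)∈J2 [2;0;1]
L+ [3;0;1]
C(0,2)∈J2 [3;0;2]
C(1,2)∈J2 [3;0;3]
L+ [4;0;3]
C(1,3)∈J2 [4;0;4]
P(0,3)∈J1 [4;1;4]
R(2,3)∈J1 [4;2;4]
mobility = 9 − 4 − 4 = 1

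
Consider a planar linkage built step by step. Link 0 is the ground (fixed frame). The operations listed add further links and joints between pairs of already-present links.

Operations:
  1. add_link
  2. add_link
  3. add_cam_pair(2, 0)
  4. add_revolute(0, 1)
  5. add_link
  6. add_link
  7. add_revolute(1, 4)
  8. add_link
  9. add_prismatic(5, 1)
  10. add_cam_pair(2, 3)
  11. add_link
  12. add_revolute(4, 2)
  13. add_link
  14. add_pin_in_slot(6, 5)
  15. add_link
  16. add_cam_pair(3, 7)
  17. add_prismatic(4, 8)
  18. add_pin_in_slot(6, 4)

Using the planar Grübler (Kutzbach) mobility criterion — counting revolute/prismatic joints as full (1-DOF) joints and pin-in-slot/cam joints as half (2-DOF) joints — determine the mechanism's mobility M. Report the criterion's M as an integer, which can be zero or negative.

ground; <1,0,0>
#1 <2,0,0>
#2 <3,0,0>
C:2↔0 J2 <3,0,1>
R:0↔1 J1 <3,1,1>
#3 <4,1,1>
#4 <5,1,1>
R:1↔4 J1 <5,2,1>
#5 <6,2,1>
P:5↔1 J1 <6,3,1>
C:2↔3 J2 <6,3,2>
#6 <7,3,2>
R:4↔2 J1 <7,4,2>
#7 <8,4,2>
PS:6↔5 J2 <8,4,3>
#8 <9,4,3>
C:3↔7 J2 <9,4,4>
P:4↔8 J1 <9,5,4>
PS:6↔4 J2 <9,5,5>
3×8 − 2×5 − 1×5 = 9

M = 9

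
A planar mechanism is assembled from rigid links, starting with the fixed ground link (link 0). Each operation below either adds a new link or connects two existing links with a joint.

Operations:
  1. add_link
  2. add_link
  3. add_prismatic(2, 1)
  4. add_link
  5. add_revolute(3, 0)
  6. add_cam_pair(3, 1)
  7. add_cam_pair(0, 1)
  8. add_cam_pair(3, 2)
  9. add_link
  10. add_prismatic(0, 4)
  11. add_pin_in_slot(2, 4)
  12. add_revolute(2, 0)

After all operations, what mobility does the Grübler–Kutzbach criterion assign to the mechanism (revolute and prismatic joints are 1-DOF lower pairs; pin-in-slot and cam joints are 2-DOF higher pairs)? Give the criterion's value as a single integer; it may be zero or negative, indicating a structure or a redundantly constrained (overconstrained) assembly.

[1;0;0] (link 0 is ground)
L+ [2;0;0]
L+ [3;0;0]
P(2,1)∈J1 [3;1;0]
L+ [4;1;0]
R(3,0)∈J1 [4;2;0]
C(3,1)∈J2 [4;2;1]
C(0,1)∈J2 [4;2;2]
C(3,2)∈J2 [4;2;3]
L+ [5;2;3]
P(0,4)∈J1 [5;3;3]
PS(2,4)∈J2 [5;3;4]
R(2,0)∈J1 [5;4;4]
mobility = 12 − 8 − 4 = 0

M = 0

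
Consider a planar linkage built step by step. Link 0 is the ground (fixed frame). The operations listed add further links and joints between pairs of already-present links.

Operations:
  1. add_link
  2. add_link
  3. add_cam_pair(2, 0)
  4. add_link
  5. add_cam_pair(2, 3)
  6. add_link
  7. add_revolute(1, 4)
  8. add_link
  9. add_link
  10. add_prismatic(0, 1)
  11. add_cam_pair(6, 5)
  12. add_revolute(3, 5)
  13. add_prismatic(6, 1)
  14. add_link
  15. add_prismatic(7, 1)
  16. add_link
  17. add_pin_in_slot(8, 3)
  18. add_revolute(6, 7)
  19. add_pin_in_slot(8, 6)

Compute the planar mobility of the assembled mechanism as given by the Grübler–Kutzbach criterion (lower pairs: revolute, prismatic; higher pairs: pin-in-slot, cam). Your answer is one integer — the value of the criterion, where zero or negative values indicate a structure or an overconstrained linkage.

M = 7

(L,J1,J2)=(1,0,0); link0 fixed
link1: (2,0,0)
link2: (3,0,0)
C 2-0 [J2]: (3,0,1)
link3: (4,0,1)
C 2-3 [J2]: (4,0,2)
link4: (5,0,2)
R 1-4 [J1]: (5,1,2)
link5: (6,1,2)
link6: (7,1,2)
P 0-1 [J1]: (7,2,2)
C 6-5 [J2]: (7,2,3)
R 3-5 [J1]: (7,3,3)
P 6-1 [J1]: (7,4,3)
link7: (8,4,3)
P 7-1 [J1]: (8,5,3)
link8: (9,5,3)
PS 8-3 [J2]: (9,5,4)
R 6-7 [J1]: (9,6,4)
PS 8-6 [J2]: (9,6,5)
Grübler: 3·8 − 2·6 − 5 = 7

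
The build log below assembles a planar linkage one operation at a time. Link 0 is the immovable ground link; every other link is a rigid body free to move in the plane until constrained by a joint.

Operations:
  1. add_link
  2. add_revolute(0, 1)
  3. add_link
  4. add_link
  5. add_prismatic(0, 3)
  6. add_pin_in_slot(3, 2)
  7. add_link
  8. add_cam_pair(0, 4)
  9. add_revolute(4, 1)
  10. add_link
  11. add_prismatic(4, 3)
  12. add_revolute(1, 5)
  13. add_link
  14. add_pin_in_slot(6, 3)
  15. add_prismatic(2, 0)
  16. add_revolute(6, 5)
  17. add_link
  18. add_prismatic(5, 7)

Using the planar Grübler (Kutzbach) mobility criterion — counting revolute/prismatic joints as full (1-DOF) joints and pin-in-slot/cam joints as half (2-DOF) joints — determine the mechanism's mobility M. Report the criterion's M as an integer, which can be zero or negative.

(L,J1,J2)=(1,0,0); link0 fixed
link1: (2,0,0)
R 0-1 [J1]: (2,1,0)
link2: (3,1,0)
link3: (4,1,0)
P 0-3 [J1]: (4,2,0)
PS 3-2 [J2]: (4,2,1)
link4: (5,2,1)
C 0-4 [J2]: (5,2,2)
R 4-1 [J1]: (5,3,2)
link5: (6,3,2)
P 4-3 [J1]: (6,4,2)
R 1-5 [J1]: (6,5,2)
link6: (7,5,2)
PS 6-3 [J2]: (7,5,3)
P 2-0 [J1]: (7,6,3)
R 6-5 [J1]: (7,7,3)
link7: (8,7,3)
P 5-7 [J1]: (8,8,3)
Grübler: 3·7 − 2·8 − 3 = 2

M = 2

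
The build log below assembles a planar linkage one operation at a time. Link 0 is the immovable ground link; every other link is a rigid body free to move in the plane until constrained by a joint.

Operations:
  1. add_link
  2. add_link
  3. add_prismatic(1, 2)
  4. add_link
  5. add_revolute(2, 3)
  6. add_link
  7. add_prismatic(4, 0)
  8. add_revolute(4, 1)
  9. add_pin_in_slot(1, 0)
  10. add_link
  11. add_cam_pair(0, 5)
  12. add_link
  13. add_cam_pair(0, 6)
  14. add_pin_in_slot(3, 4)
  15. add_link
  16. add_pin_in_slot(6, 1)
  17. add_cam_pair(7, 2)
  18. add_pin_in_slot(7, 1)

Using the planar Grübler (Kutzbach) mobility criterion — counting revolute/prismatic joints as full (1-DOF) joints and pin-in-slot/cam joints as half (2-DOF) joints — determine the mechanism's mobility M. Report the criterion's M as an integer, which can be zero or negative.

M = 6

(L,J1,J2)=(1,0,0); link0 fixed
link1: (2,0,0)
link2: (3,0,0)
P 1-2 [J1]: (3,1,0)
link3: (4,1,0)
R 2-3 [J1]: (4,2,0)
link4: (5,2,0)
P 4-0 [J1]: (5,3,0)
R 4-1 [J1]: (5,4,0)
PS 1-0 [J2]: (5,4,1)
link5: (6,4,1)
C 0-5 [J2]: (6,4,2)
link6: (7,4,2)
C 0-6 [J2]: (7,4,3)
PS 3-4 [J2]: (7,4,4)
link7: (8,4,4)
PS 6-1 [J2]: (8,4,5)
C 7-2 [J2]: (8,4,6)
PS 7-1 [J2]: (8,4,7)
Grübler: 3·7 − 2·4 − 7 = 6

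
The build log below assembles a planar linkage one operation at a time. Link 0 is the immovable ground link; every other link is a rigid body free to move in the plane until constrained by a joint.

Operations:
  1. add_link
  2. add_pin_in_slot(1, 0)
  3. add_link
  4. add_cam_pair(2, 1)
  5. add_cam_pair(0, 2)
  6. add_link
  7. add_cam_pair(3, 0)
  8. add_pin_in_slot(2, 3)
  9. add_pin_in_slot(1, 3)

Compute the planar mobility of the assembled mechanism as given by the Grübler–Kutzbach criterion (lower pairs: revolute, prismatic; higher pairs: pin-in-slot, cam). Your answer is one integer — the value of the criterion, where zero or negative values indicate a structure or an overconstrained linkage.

L=1 J1=0 J2=0
add link → L=2 J1=0 J2=0
PS@1,0 dof=2 J2 → L=2 J1=0 J2=1
add link → L=3 J1=0 J2=1
C@2,1 dof=2 J2 → L=3 J1=0 J2=2
C@0,2 dof=2 J2 → L=3 J1=0 J2=3
add link → L=4 J1=0 J2=3
C@3,0 dof=2 J2 → L=4 J1=0 J2=4
PS@2,3 dof=2 J2 → L=4 J1=0 J2=5
PS@1,3 dof=2 J2 → L=4 J1=0 J2=6
M=3(L−1)−2J1−J2=3·3−2·0−6=3

M = 3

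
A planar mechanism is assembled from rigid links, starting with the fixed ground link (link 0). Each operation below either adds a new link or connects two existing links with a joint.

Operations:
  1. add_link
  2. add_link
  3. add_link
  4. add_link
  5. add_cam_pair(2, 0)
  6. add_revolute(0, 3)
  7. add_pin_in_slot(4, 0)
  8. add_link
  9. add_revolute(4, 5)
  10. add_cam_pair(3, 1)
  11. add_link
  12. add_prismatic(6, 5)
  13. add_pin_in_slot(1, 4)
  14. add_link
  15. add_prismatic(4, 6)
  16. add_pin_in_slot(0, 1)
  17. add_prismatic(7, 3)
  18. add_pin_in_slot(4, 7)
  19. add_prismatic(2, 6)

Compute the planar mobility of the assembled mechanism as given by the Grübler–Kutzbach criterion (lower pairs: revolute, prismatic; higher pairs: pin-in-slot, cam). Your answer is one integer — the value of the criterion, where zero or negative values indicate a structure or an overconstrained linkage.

(L,J1,J2)=(1,0,0); link0 fixed
link1: (2,0,0)
link2: (3,0,0)
link3: (4,0,0)
link4: (5,0,0)
C 2-0 [J2]: (5,0,1)
R 0-3 [J1]: (5,1,1)
PS 4-0 [J2]: (5,1,2)
link5: (6,1,2)
R 4-5 [J1]: (6,2,2)
C 3-1 [J2]: (6,2,3)
link6: (7,2,3)
P 6-5 [J1]: (7,3,3)
PS 1-4 [J2]: (7,3,4)
link7: (8,3,4)
P 4-6 [J1]: (8,4,4)
PS 0-1 [J2]: (8,4,5)
P 7-3 [J1]: (8,5,5)
PS 4-7 [J2]: (8,5,6)
P 2-6 [J1]: (8,6,6)
Grübler: 3·7 − 2·6 − 6 = 3

M = 3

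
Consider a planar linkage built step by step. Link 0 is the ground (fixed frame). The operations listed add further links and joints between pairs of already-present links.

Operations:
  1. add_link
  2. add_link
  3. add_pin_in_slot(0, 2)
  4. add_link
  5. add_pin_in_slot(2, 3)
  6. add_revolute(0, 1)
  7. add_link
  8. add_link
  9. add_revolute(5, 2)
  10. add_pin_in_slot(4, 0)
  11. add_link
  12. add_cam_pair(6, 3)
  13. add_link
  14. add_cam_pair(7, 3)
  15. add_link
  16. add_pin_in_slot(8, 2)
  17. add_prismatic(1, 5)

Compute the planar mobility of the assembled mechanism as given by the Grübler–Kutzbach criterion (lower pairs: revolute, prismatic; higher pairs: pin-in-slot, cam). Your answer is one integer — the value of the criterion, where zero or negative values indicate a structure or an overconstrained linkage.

[1;0;0] (link 0 is ground)
L+ [2;0;0]
L+ [3;0;0]
PS(0,2)∈J2 [3;0;1]
L+ [4;0;1]
PS(2,3)∈J2 [4;0;2]
R(0,1)∈J1 [4;1;2]
L+ [5;1;2]
L+ [6;1;2]
R(5,2)∈J1 [6;2;2]
PS(4,0)∈J2 [6;2;3]
L+ [7;2;3]
C(6,3)∈J2 [7;2;4]
L+ [8;2;4]
C(7,3)∈J2 [8;2;5]
L+ [9;2;5]
PS(8,2)∈J2 [9;2;6]
P(1,5)∈J1 [9;3;6]
mobility = 24 − 6 − 6 = 12

M = 12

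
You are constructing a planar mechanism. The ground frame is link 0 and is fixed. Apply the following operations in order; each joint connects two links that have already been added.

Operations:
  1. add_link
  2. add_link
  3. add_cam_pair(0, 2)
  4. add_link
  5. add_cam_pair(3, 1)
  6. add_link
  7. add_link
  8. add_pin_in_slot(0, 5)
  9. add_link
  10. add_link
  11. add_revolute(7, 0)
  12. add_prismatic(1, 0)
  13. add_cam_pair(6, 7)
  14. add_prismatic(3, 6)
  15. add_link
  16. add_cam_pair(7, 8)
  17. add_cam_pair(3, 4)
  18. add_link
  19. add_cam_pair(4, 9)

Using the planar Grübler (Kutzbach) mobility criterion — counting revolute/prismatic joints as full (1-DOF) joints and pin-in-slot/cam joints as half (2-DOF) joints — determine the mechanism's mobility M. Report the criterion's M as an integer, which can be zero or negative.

M = 14

link 0 = ground. State L|J1|J2 = 1|0|0
+link1  2|0|0
+link2  3|0|0
C(0,2) f=2→J2  3|0|1
+link3  4|0|1
C(3,1) f=2→J2  4|0|2
+link4  5|0|2
+link5  6|0|2
PS(0,5) f=2→J2  6|0|3
+link6  7|0|3
+link7  8|0|3
R(7,0) f=1→J1  8|1|3
P(1,0) f=1→J1  8|2|3
C(6,7) f=2→J2  8|2|4
P(3,6) f=1→J1  8|3|4
+link8  9|3|4
C(7,8) f=2→J2  9|3|5
C(3,4) f=2→J2  9|3|6
+link9  10|3|6
C(4,9) f=2→J2  10|3|7
M = 3(10−1)−2·3−7 = 27−6−7 = 14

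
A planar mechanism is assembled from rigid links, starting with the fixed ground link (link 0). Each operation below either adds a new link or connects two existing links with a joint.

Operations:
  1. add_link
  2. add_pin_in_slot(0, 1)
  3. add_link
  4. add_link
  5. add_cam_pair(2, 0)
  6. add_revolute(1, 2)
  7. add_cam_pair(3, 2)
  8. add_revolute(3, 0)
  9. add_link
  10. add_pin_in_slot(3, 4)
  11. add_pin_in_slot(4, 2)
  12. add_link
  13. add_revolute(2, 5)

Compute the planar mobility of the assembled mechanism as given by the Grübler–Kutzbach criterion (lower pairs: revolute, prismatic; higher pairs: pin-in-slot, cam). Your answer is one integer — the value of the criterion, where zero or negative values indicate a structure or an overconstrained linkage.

M = 4

(L,J1,J2)=(1,0,0); link0 fixed
link1: (2,0,0)
PS 0-1 [J2]: (2,0,1)
link2: (3,0,1)
link3: (4,0,1)
C 2-0 [J2]: (4,0,2)
R 1-2 [J1]: (4,1,2)
C 3-2 [J2]: (4,1,3)
R 3-0 [J1]: (4,2,3)
link4: (5,2,3)
PS 3-4 [J2]: (5,2,4)
PS 4-2 [J2]: (5,2,5)
link5: (6,2,5)
R 2-5 [J1]: (6,3,5)
Grübler: 3·5 − 2·3 − 5 = 4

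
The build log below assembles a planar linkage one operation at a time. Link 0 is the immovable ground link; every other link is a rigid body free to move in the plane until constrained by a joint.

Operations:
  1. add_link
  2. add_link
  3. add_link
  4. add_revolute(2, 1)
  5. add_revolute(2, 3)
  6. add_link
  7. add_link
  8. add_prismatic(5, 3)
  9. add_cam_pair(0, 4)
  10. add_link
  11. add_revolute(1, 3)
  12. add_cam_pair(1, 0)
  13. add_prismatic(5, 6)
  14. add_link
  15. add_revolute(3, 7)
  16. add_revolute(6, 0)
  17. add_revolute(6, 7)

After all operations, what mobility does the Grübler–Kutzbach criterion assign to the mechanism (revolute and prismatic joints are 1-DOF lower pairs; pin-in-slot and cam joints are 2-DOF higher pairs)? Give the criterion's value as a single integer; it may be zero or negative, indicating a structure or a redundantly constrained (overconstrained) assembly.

M = 3

ground; <1,0,0>
#1 <2,0,0>
#2 <3,0,0>
#3 <4,0,0>
R:2↔1 J1 <4,1,0>
R:2↔3 J1 <4,2,0>
#4 <5,2,0>
#5 <6,2,0>
P:5↔3 J1 <6,3,0>
C:0↔4 J2 <6,3,1>
#6 <7,3,1>
R:1↔3 J1 <7,4,1>
C:1↔0 J2 <7,4,2>
P:5↔6 J1 <7,5,2>
#7 <8,5,2>
R:3↔7 J1 <8,6,2>
R:6↔0 J1 <8,7,2>
R:6↔7 J1 <8,8,2>
3×7 − 2×8 − 1×2 = 3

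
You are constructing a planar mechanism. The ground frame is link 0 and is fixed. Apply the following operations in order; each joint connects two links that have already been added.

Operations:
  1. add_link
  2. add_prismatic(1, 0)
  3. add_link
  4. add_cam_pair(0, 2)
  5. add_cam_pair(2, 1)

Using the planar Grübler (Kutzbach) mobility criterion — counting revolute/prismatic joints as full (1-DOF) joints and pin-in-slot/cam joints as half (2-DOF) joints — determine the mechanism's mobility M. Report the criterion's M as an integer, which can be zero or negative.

M = 2

L=1 J1=0 J2=0
add link → L=2 J1=0 J2=0
P@1,0 dof=1 J1 → L=2 J1=1 J2=0
add link → L=3 J1=1 J2=0
C@0,2 dof=2 J2 → L=3 J1=1 J2=1
C@2,1 dof=2 J2 → L=3 J1=1 J2=2
M=3(L−1)−2J1−J2=3·2−2·1−2=2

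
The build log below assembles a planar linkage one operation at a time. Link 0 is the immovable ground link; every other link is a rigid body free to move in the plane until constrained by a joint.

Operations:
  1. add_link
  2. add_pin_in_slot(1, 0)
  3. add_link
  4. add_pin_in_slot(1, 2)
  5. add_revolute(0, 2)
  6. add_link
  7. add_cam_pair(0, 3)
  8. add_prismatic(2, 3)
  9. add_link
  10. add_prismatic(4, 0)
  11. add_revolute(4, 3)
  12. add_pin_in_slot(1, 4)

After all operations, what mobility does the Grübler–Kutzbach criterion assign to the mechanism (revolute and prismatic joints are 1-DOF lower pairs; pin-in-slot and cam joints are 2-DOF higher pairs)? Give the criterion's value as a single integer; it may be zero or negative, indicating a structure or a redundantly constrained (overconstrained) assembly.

M = 0

L=1 J1=0 J2=0
add link → L=2 J1=0 J2=0
PS@1,0 dof=2 J2 → L=2 J1=0 J2=1
add link → L=3 J1=0 J2=1
PS@1,2 dof=2 J2 → L=3 J1=0 J2=2
R@0,2 dof=1 J1 → L=3 J1=1 J2=2
add link → L=4 J1=1 J2=2
C@0,3 dof=2 J2 → L=4 J1=1 J2=3
P@2,3 dof=1 J1 → L=4 J1=2 J2=3
add link → L=5 J1=2 J2=3
P@4,0 dof=1 J1 → L=5 J1=3 J2=3
R@4,3 dof=1 J1 → L=5 J1=4 J2=3
PS@1,4 dof=2 J2 → L=5 J1=4 J2=4
M=3(L−1)−2J1−J2=3·4−2·4−4=0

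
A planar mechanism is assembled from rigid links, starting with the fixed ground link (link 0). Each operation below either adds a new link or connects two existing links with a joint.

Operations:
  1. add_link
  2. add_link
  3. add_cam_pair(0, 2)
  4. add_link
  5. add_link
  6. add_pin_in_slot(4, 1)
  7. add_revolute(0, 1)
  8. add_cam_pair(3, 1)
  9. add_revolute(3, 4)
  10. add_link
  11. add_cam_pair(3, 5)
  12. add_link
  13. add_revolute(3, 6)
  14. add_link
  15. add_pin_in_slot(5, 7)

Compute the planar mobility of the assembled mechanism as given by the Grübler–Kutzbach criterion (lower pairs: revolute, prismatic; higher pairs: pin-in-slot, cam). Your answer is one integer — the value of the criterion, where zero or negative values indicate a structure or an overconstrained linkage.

(L,J1,J2)=(1,0,0); link0 fixed
link1: (2,0,0)
link2: (3,0,0)
C 0-2 [J2]: (3,0,1)
link3: (4,0,1)
link4: (5,0,1)
PS 4-1 [J2]: (5,0,2)
R 0-1 [J1]: (5,1,2)
C 3-1 [J2]: (5,1,3)
R 3-4 [J1]: (5,2,3)
link5: (6,2,3)
C 3-5 [J2]: (6,2,4)
link6: (7,2,4)
R 3-6 [J1]: (7,3,4)
link7: (8,3,4)
PS 5-7 [J2]: (8,3,5)
Grübler: 3·7 − 2·3 − 5 = 10

M = 10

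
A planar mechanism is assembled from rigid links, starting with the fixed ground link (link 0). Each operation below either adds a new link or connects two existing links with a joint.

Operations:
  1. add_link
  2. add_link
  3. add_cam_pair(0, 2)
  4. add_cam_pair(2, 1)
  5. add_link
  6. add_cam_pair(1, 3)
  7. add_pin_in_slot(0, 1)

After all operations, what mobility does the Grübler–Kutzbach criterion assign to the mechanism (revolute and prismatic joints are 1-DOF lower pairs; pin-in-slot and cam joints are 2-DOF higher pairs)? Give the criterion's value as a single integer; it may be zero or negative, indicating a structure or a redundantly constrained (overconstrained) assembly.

M = 5

[1;0;0] (link 0 is ground)
L+ [2;0;0]
L+ [3;0;0]
C(0,2)∈J2 [3;0;1]
C(2,1)∈J2 [3;0;2]
L+ [4;0;2]
C(1,3)∈J2 [4;0;3]
PS(0,1)∈J2 [4;0;4]
mobility = 9 − 0 − 4 = 5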